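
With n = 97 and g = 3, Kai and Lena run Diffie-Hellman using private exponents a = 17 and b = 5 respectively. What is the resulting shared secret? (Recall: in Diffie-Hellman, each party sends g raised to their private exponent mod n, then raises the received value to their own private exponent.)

Lena sends B = g^b mod n = 3^5 mod 97.
3^1 ≡ 3 (mod 97)
3^2 = (3^1)^2 ≡ 3^2 = 9 ≡ 9 (mod 97)
3^4 = (3^2)^2 ≡ 9^2 = 81 ≡ 81 (mod 97)
3^5 = 3^4 · 3^1 ≡ 81 · 3 ≡ 49 (mod 97).
So B = 49. Kai then computes K = B^a mod n = 49^17 mod 97.
49^1 ≡ 49 (mod 97)
49^2 = (49^1)^2 ≡ 49^2 = 2401 ≡ 73 (mod 97)
49^4 = (49^2)^2 ≡ 73^2 = 5329 ≡ 91 (mod 97)
49^8 = (49^4)^2 ≡ 91^2 = 8281 ≡ 36 (mod 97)
49^16 = (49^8)^2 ≡ 36^2 = 1296 ≡ 35 (mod 97)
49^17 = 49^16 · 49^1 ≡ 35 · 49 ≡ 66 (mod 97).

66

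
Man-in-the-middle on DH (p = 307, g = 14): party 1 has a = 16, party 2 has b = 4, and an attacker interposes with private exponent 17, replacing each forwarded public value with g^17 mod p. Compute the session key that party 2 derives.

53

Party 2 receives an attacker's public value M = 14^17 mod 307 instead of the honest one.
14^1 ≡ 14 (mod 307)
14^2 = (14^1)^2 ≡ 14^2 = 196 ≡ 196 (mod 307)
14^4 = (14^2)^2 ≡ 196^2 = 38416 ≡ 41 (mod 307)
14^8 = (14^4)^2 ≡ 41^2 = 1681 ≡ 146 (mod 307)
14^16 = (14^8)^2 ≡ 146^2 = 21316 ≡ 133 (mod 307)
14^17 = 14^16 · 14^1 ≡ 133 · 14 ≡ 20 (mod 307).
So M = 20. Party 2 computes K = M^4 mod 307.
20^1 ≡ 20 (mod 307)
20^2 = (20^1)^2 ≡ 20^2 = 400 ≡ 93 (mod 307)
20^4 = (20^2)^2 ≡ 93^2 = 8649 ≡ 53 (mod 307)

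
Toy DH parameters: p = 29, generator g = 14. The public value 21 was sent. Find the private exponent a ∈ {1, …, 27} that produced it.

25

Try successive powers of 14 modulo 29:
14^1 ≡ 14
14^2 ≡ 22
14^3 ≡ 18
14^4 ≡ 20
14^5 ≡ 19
14^6 ≡ 5
14^7 ≡ 12
14^8 ≡ 23
14^9 ≡ 3
14^10 ≡ 13
14^11 ≡ 8
14^12 ≡ 25
14^13 ≡ 2
14^14 ≡ 28
14^15 ≡ 15
14^16 ≡ 7
14^17 ≡ 11
14^18 ≡ 9
14^19 ≡ 10
14^20 ≡ 24
14^21 ≡ 17
14^22 ≡ 6
14^23 ≡ 26
14^24 ≡ 16
14^25 ≡ 21
Found: a = 25.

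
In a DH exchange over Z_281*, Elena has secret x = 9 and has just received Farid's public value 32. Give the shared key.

Shared key K = 32^9 mod 281.
32^1 ≡ 32 (mod 281)
32^2 = (32^1)^2 ≡ 32^2 = 1024 ≡ 181 (mod 281)
32^4 = (32^2)^2 ≡ 181^2 = 32761 ≡ 165 (mod 281)
32^8 = (32^4)^2 ≡ 165^2 = 27225 ≡ 249 (mod 281)
32^9 = 32^8 · 32^1 ≡ 249 · 32 ≡ 100 (mod 281).

100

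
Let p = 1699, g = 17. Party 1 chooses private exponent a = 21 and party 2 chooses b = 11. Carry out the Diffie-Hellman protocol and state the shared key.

Party 2 sends B = g^b mod p = 17^11 mod 1699.
17^1 ≡ 17 (mod 1699)
17^2 = (17^1)^2 ≡ 17^2 = 289 ≡ 289 (mod 1699)
17^4 = (17^2)^2 ≡ 289^2 = 83521 ≡ 270 (mod 1699)
17^8 = (17^4)^2 ≡ 270^2 = 72900 ≡ 1542 (mod 1699)
17^11 = 17^8 · 17^2 · 17^1 ≡ 1542 · 289 · 17 ≡ 5 (mod 1699).
So B = 5. Party 1 then computes K = B^a mod p = 5^21 mod 1699.
5^1 ≡ 5 (mod 1699)
5^2 = (5^1)^2 ≡ 5^2 = 25 ≡ 25 (mod 1699)
5^4 = (5^2)^2 ≡ 25^2 = 625 ≡ 625 (mod 1699)
5^8 = (5^4)^2 ≡ 625^2 = 390625 ≡ 1554 (mod 1699)
5^16 = (5^8)^2 ≡ 1554^2 = 2414916 ≡ 637 (mod 1699)
5^21 = 5^16 · 5^4 · 5^1 ≡ 637 · 625 · 5 ≡ 1096 (mod 1699).

1096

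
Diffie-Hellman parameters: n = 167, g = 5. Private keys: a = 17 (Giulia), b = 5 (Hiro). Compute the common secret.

142

Giulia sends A = g^a mod n = 5^17 mod 167.
5^1 ≡ 5 (mod 167)
5^2 = (5^1)^2 ≡ 5^2 = 25 ≡ 25 (mod 167)
5^4 = (5^2)^2 ≡ 25^2 = 625 ≡ 124 (mod 167)
5^8 = (5^4)^2 ≡ 124^2 = 15376 ≡ 12 (mod 167)
5^16 = (5^8)^2 ≡ 12^2 = 144 ≡ 144 (mod 167)
5^17 = 5^16 · 5^1 ≡ 144 · 5 ≡ 52 (mod 167).
So A = 52. Hiro then computes K = A^b mod n = 52^5 mod 167.
52^1 ≡ 52 (mod 167)
52^2 = (52^1)^2 ≡ 52^2 = 2704 ≡ 32 (mod 167)
52^4 = (52^2)^2 ≡ 32^2 = 1024 ≡ 22 (mod 167)
52^5 = 52^4 · 52^1 ≡ 22 · 52 ≡ 142 (mod 167).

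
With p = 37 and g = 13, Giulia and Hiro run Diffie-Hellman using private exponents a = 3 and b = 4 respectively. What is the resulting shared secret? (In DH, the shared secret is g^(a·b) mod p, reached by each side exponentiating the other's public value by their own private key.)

Giulia sends A = g^a mod p = 13^3 mod 37.
13^1 ≡ 13 (mod 37)
13^2 = (13^1)^2 ≡ 13^2 = 169 ≡ 21 (mod 37)
13^3 = 13^2 · 13^1 ≡ 21 · 13 ≡ 14 (mod 37).
So A = 14. Hiro then computes K = A^b mod p = 14^4 mod 37.
14^1 ≡ 14 (mod 37)
14^2 = (14^1)^2 ≡ 14^2 = 196 ≡ 11 (mod 37)
14^4 = (14^2)^2 ≡ 11^2 = 121 ≡ 10 (mod 37)

10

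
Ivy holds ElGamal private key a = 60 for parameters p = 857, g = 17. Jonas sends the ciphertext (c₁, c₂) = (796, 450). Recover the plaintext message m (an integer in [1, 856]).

400

Shared mask s = c₁^a mod p = 796^60 mod 857.
796^1 ≡ 796 (mod 857)
796^2 = (796^1)^2 ≡ 796^2 = 633616 ≡ 293 (mod 857)
796^4 = (796^2)^2 ≡ 293^2 = 85849 ≡ 149 (mod 857)
796^8 = (796^4)^2 ≡ 149^2 = 22201 ≡ 776 (mod 857)
796^16 = (796^8)^2 ≡ 776^2 = 602176 ≡ 562 (mod 857)
796^32 = (796^16)^2 ≡ 562^2 = 315844 ≡ 468 (mod 857)
796^60 = 796^32 · 796^16 · 796^8 · 796^4 ≡ 468 · 562 · 776 · 149 ≡ 751 (mod 857).
So s = 751; s⁻¹ ≡ 477 (mod 857).
m = c₂ · s⁻¹ mod 857 = 450 · 477 mod 857 = 400.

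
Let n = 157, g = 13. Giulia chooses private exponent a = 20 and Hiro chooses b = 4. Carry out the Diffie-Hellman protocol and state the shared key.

12

Giulia sends A = g^a mod n = 13^20 mod 157.
13^1 ≡ 13 (mod 157)
13^2 = (13^1)^2 ≡ 13^2 = 169 ≡ 12 (mod 157)
13^4 = (13^2)^2 ≡ 12^2 = 144 ≡ 144 (mod 157)
13^8 = (13^4)^2 ≡ 144^2 = 20736 ≡ 12 (mod 157)
13^16 = (13^8)^2 ≡ 12^2 = 144 ≡ 144 (mod 157)
13^20 = 13^16 · 13^4 ≡ 144 · 144 ≡ 12 (mod 157).
So A = 12. Hiro then computes K = A^b mod n = 12^4 mod 157.
12^1 ≡ 12 (mod 157)
12^2 = (12^1)^2 ≡ 12^2 = 144 ≡ 144 (mod 157)
12^4 = (12^2)^2 ≡ 144^2 = 20736 ≡ 12 (mod 157)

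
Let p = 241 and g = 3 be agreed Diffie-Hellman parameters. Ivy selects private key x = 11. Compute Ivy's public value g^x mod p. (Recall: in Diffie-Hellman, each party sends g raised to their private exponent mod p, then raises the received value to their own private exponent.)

12

Public value = 3^11 mod 241.
3^1 ≡ 3 (mod 241)
3^2 = (3^1)^2 ≡ 3^2 = 9 ≡ 9 (mod 241)
3^4 = (3^2)^2 ≡ 9^2 = 81 ≡ 81 (mod 241)
3^8 = (3^4)^2 ≡ 81^2 = 6561 ≡ 54 (mod 241)
3^11 = 3^8 · 3^2 · 3^1 ≡ 54 · 9 · 3 ≡ 12 (mod 241).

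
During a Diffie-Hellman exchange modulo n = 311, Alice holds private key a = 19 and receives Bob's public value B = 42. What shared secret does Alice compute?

21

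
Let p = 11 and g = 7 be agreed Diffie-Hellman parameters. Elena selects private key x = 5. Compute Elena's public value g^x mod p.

Public value = 7^5 mod 11.
7^1 ≡ 7 (mod 11)
7^2 = (7^1)^2 ≡ 7^2 = 49 ≡ 5 (mod 11)
7^4 = (7^2)^2 ≡ 5^2 = 25 ≡ 3 (mod 11)
7^5 = 7^4 · 7^1 ≡ 3 · 7 ≡ 10 (mod 11).

10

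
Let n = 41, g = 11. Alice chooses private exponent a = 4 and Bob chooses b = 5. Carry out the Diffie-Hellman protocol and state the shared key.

Bob sends B = g^b mod n = 11^5 mod 41.
11^1 ≡ 11 (mod 41)
11^2 = (11^1)^2 ≡ 11^2 = 121 ≡ 39 (mod 41)
11^4 = (11^2)^2 ≡ 39^2 = 1521 ≡ 4 (mod 41)
11^5 = 11^4 · 11^1 ≡ 4 · 11 ≡ 3 (mod 41).
So B = 3. Alice then computes K = B^a mod n = 3^4 mod 41.
3^1 ≡ 3 (mod 41)
3^2 = (3^1)^2 ≡ 3^2 = 9 ≡ 9 (mod 41)
3^4 = (3^2)^2 ≡ 9^2 = 81 ≡ 40 (mod 41)

40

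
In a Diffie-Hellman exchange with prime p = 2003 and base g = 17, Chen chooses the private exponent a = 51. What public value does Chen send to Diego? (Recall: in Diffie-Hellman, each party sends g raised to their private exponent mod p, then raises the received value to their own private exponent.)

Public value = 17^51 mod 2003.
17^1 ≡ 17 (mod 2003)
17^2 = (17^1)^2 ≡ 17^2 = 289 ≡ 289 (mod 2003)
17^4 = (17^2)^2 ≡ 289^2 = 83521 ≡ 1398 (mod 2003)
17^8 = (17^4)^2 ≡ 1398^2 = 1954404 ≡ 1479 (mod 2003)
17^16 = (17^8)^2 ≡ 1479^2 = 2187441 ≡ 165 (mod 2003)
17^32 = (17^16)^2 ≡ 165^2 = 27225 ≡ 1186 (mod 2003)
17^51 = 17^32 · 17^16 · 17^2 · 17^1 ≡ 1186 · 165 · 289 · 17 ≡ 994 (mod 2003).

994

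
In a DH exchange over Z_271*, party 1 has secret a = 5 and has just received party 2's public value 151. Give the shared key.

Shared key K = 151^5 mod 271.
151^1 ≡ 151 (mod 271)
151^2 = (151^1)^2 ≡ 151^2 = 22801 ≡ 37 (mod 271)
151^4 = (151^2)^2 ≡ 37^2 = 1369 ≡ 14 (mod 271)
151^5 = 151^4 · 151^1 ≡ 14 · 151 ≡ 217 (mod 271).

217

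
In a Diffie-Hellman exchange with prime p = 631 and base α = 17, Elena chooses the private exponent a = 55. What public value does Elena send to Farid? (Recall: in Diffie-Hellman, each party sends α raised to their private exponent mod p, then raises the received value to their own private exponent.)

366

Public value = 17^55 mod 631.
17^1 ≡ 17 (mod 631)
17^2 = (17^1)^2 ≡ 17^2 = 289 ≡ 289 (mod 631)
17^4 = (17^2)^2 ≡ 289^2 = 83521 ≡ 229 (mod 631)
17^8 = (17^4)^2 ≡ 229^2 = 52441 ≡ 68 (mod 631)
17^16 = (17^8)^2 ≡ 68^2 = 4624 ≡ 207 (mod 631)
17^32 = (17^16)^2 ≡ 207^2 = 42849 ≡ 572 (mod 631)
17^55 = 17^32 · 17^16 · 17^4 · 17^2 · 17^1 ≡ 572 · 207 · 229 · 289 · 17 ≡ 366 (mod 631).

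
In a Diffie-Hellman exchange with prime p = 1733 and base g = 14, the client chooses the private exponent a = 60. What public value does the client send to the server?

Public value = 14^60 mod 1733.
14^1 ≡ 14 (mod 1733)
14^2 = (14^1)^2 ≡ 14^2 = 196 ≡ 196 (mod 1733)
14^4 = (14^2)^2 ≡ 196^2 = 38416 ≡ 290 (mod 1733)
14^8 = (14^4)^2 ≡ 290^2 = 84100 ≡ 916 (mod 1733)
14^16 = (14^8)^2 ≡ 916^2 = 839056 ≡ 284 (mod 1733)
14^32 = (14^16)^2 ≡ 284^2 = 80656 ≡ 938 (mod 1733)
14^60 = 14^32 · 14^16 · 14^8 · 14^4 ≡ 938 · 284 · 916 · 290 ≡ 297 (mod 1733).

297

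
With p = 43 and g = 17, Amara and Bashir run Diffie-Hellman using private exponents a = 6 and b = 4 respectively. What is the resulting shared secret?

11

Amara sends A = g^a mod p = 17^6 mod 43.
17^1 ≡ 17 (mod 43)
17^2 = (17^1)^2 ≡ 17^2 = 289 ≡ 31 (mod 43)
17^4 = (17^2)^2 ≡ 31^2 = 961 ≡ 15 (mod 43)
17^6 = 17^4 · 17^2 ≡ 15 · 31 ≡ 35 (mod 43).
So A = 35. Bashir then computes K = A^b mod p = 35^4 mod 43.
35^1 ≡ 35 (mod 43)
35^2 = (35^1)^2 ≡ 35^2 = 1225 ≡ 21 (mod 43)
35^4 = (35^2)^2 ≡ 21^2 = 441 ≡ 11 (mod 43)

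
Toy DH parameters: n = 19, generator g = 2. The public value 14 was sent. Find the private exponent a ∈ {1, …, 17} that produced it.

7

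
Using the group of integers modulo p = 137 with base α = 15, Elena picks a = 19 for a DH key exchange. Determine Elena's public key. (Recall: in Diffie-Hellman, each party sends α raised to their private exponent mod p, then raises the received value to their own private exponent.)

Public value = 15^19 mod 137.
15^1 ≡ 15 (mod 137)
15^2 = (15^1)^2 ≡ 15^2 = 225 ≡ 88 (mod 137)
15^4 = (15^2)^2 ≡ 88^2 = 7744 ≡ 72 (mod 137)
15^8 = (15^4)^2 ≡ 72^2 = 5184 ≡ 115 (mod 137)
15^16 = (15^8)^2 ≡ 115^2 = 13225 ≡ 73 (mod 137)
15^19 = 15^16 · 15^2 · 15^1 ≡ 73 · 88 · 15 ≡ 49 (mod 137).

49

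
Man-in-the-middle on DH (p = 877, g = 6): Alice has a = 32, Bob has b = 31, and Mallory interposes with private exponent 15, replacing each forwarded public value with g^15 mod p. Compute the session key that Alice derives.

489

Alice receives Mallory's public value M = 6^15 mod 877 instead of the honest one.
6^1 ≡ 6 (mod 877)
6^2 = (6^1)^2 ≡ 6^2 = 36 ≡ 36 (mod 877)
6^4 = (6^2)^2 ≡ 36^2 = 1296 ≡ 419 (mod 877)
6^8 = (6^4)^2 ≡ 419^2 = 175561 ≡ 161 (mod 877)
6^15 = 6^8 · 6^4 · 6^2 · 6^1 ≡ 161 · 419 · 36 · 6 ≡ 666 (mod 877).
So M = 666. Alice computes K = M^32 mod 877.
666^1 ≡ 666 (mod 877)
666^2 = (666^1)^2 ≡ 666^2 = 443556 ≡ 671 (mod 877)
666^4 = (666^2)^2 ≡ 671^2 = 450241 ≡ 340 (mod 877)
666^8 = (666^4)^2 ≡ 340^2 = 115600 ≡ 713 (mod 877)
666^16 = (666^8)^2 ≡ 713^2 = 508369 ≡ 586 (mod 877)
666^32 = (666^16)^2 ≡ 586^2 = 343396 ≡ 489 (mod 877)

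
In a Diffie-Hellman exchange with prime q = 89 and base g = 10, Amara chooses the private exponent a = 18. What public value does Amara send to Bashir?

25

Public value = 10^18 (mod 89).
10^1 ≡ 10 (mod 89)
10^2 = (10^1)^2 ≡ 10^2 = 100 ≡ 11 (mod 89)
10^4 = (10^2)^2 ≡ 11^2 = 121 ≡ 32 (mod 89)
10^8 = (10^4)^2 ≡ 32^2 = 1024 ≡ 45 (mod 89)
10^16 = (10^8)^2 ≡ 45^2 = 2025 ≡ 67 (mod 89)
10^18 = 10^16 · 10^2 ≡ 67 · 11 ≡ 25 (mod 89).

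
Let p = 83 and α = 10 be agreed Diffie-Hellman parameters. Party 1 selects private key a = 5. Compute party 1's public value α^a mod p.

68

Public value = 10^5 mod 83.
10^1 ≡ 10 (mod 83)
10^2 = (10^1)^2 ≡ 10^2 = 100 ≡ 17 (mod 83)
10^4 = (10^2)^2 ≡ 17^2 = 289 ≡ 40 (mod 83)
10^5 = 10^4 · 10^1 ≡ 40 · 10 ≡ 68 (mod 83).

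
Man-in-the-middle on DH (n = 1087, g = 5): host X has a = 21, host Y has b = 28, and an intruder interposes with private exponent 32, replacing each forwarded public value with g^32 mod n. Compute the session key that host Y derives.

767

Host Y receives an intruder's public value M = 5^32 mod 1087 instead of the honest one.
5^1 ≡ 5 (mod 1087)
5^2 = (5^1)^2 ≡ 5^2 = 25 ≡ 25 (mod 1087)
5^4 = (5^2)^2 ≡ 25^2 = 625 ≡ 625 (mod 1087)
5^8 = (5^4)^2 ≡ 625^2 = 390625 ≡ 392 (mod 1087)
5^16 = (5^8)^2 ≡ 392^2 = 153664 ≡ 397 (mod 1087)
5^32 = (5^16)^2 ≡ 397^2 = 157609 ≡ 1081 (mod 1087)
So M = 1081. Host Y computes K = M^28 mod 1087.
1081^1 ≡ 1081 (mod 1087)
1081^2 = (1081^1)^2 ≡ 1081^2 = 1168561 ≡ 36 (mod 1087)
1081^4 = (1081^2)^2 ≡ 36^2 = 1296 ≡ 209 (mod 1087)
1081^8 = (1081^4)^2 ≡ 209^2 = 43681 ≡ 201 (mod 1087)
1081^16 = (1081^8)^2 ≡ 201^2 = 40401 ≡ 182 (mod 1087)
1081^28 = 1081^16 · 1081^8 · 1081^4 ≡ 182 · 201 · 209 ≡ 767 (mod 1087).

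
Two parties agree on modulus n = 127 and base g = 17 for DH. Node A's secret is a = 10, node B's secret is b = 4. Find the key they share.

84

Node A sends A = g^a mod n = 17^10 mod 127.
17^1 ≡ 17 (mod 127)
17^2 = (17^1)^2 ≡ 17^2 = 289 ≡ 35 (mod 127)
17^4 = (17^2)^2 ≡ 35^2 = 1225 ≡ 82 (mod 127)
17^8 = (17^4)^2 ≡ 82^2 = 6724 ≡ 120 (mod 127)
17^10 = 17^8 · 17^2 ≡ 120 · 35 ≡ 9 (mod 127).
So A = 9. Node B then computes K = A^b mod n = 9^4 mod 127.
9^1 ≡ 9 (mod 127)
9^2 = (9^1)^2 ≡ 9^2 = 81 ≡ 81 (mod 127)
9^4 = (9^2)^2 ≡ 81^2 = 6561 ≡ 84 (mod 127)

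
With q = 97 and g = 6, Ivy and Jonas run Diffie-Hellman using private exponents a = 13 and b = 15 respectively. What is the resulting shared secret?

22

Ivy sends A = g^a mod q = 6^13 mod 97.
6^1 ≡ 6 (mod 97)
6^2 = (6^1)^2 ≡ 6^2 = 36 ≡ 36 (mod 97)
6^4 = (6^2)^2 ≡ 36^2 = 1296 ≡ 35 (mod 97)
6^8 = (6^4)^2 ≡ 35^2 = 1225 ≡ 61 (mod 97)
6^13 = 6^8 · 6^4 · 6^1 ≡ 61 · 35 · 6 ≡ 6 (mod 97).
So A = 6. Jonas then computes K = A^b mod q = 6^15 mod 97.
6^1 ≡ 6 (mod 97)
6^2 = (6^1)^2 ≡ 6^2 = 36 ≡ 36 (mod 97)
6^4 = (6^2)^2 ≡ 36^2 = 1296 ≡ 35 (mod 97)
6^8 = (6^4)^2 ≡ 35^2 = 1225 ≡ 61 (mod 97)
6^15 = 6^8 · 6^4 · 6^2 · 6^1 ≡ 61 · 35 · 36 · 6 ≡ 22 (mod 97).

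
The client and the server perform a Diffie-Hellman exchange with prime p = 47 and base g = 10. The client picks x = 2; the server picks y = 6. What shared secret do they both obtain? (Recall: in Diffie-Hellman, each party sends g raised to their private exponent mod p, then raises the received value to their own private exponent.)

The server sends B = g^y mod p = 10^6 mod 47.
10^1 ≡ 10 (mod 47)
10^2 = (10^1)^2 ≡ 10^2 = 100 ≡ 6 (mod 47)
10^4 = (10^2)^2 ≡ 6^2 = 36 ≡ 36 (mod 47)
10^6 = 10^4 · 10^2 ≡ 36 · 6 ≡ 28 (mod 47).
So B = 28. The client then computes K = B^x mod p = 28^2 mod 47.
28^1 ≡ 28 (mod 47)
28^2 = (28^1)^2 ≡ 28^2 = 784 ≡ 32 (mod 47)

32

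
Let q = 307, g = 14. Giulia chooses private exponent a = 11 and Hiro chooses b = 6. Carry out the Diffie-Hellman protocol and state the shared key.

Hiro sends B = g^b mod q = 14^6 mod 307.
14^1 ≡ 14 (mod 307)
14^2 = (14^1)^2 ≡ 14^2 = 196 ≡ 196 (mod 307)
14^4 = (14^2)^2 ≡ 196^2 = 38416 ≡ 41 (mod 307)
14^6 = 14^4 · 14^2 ≡ 41 · 196 ≡ 54 (mod 307).
So B = 54. Giulia then computes K = B^a mod q = 54^11 mod 307.
54^1 ≡ 54 (mod 307)
54^2 = (54^1)^2 ≡ 54^2 = 2916 ≡ 153 (mod 307)
54^4 = (54^2)^2 ≡ 153^2 = 23409 ≡ 77 (mod 307)
54^8 = (54^4)^2 ≡ 77^2 = 5929 ≡ 96 (mod 307)
54^11 = 54^8 · 54^2 · 54^1 ≡ 96 · 153 · 54 ≡ 171 (mod 307).

171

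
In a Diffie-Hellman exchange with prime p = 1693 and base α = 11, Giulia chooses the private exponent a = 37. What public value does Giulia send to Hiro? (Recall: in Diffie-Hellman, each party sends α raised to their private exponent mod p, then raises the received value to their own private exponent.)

190

Public value = 11^37 (mod 1693).
11^1 ≡ 11 (mod 1693)
11^2 = (11^1)^2 ≡ 11^2 = 121 ≡ 121 (mod 1693)
11^4 = (11^2)^2 ≡ 121^2 = 14641 ≡ 1097 (mod 1693)
11^8 = (11^4)^2 ≡ 1097^2 = 1203409 ≡ 1379 (mod 1693)
11^16 = (11^8)^2 ≡ 1379^2 = 1901641 ≡ 402 (mod 1693)
11^32 = (11^16)^2 ≡ 402^2 = 161604 ≡ 769 (mod 1693)
11^37 = 11^32 · 11^4 · 11^1 ≡ 769 · 1097 · 11 ≡ 190 (mod 1693).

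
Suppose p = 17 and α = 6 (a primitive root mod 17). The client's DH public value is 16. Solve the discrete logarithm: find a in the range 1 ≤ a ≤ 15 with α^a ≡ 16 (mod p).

8

Try successive powers of 6 modulo 17:
6^1 ≡ 6
6^2 ≡ 2
6^3 ≡ 12
6^4 ≡ 4
6^5 ≡ 7
6^6 ≡ 8
6^7 ≡ 14
6^8 ≡ 16
Found: a = 8.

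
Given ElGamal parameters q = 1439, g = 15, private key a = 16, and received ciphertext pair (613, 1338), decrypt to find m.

Shared mask s = c₁^a mod q = 613^16 mod 1439.
613^1 ≡ 613 (mod 1439)
613^2 = (613^1)^2 ≡ 613^2 = 375769 ≡ 190 (mod 1439)
613^4 = (613^2)^2 ≡ 190^2 = 36100 ≡ 125 (mod 1439)
613^8 = (613^4)^2 ≡ 125^2 = 15625 ≡ 1235 (mod 1439)
613^16 = (613^8)^2 ≡ 1235^2 = 1525225 ≡ 1324 (mod 1439)
So s = 1324; s⁻¹ ≡ 488 (mod 1439).
m = c₂ · s⁻¹ mod 1439 = 1338 · 488 mod 1439 = 1077.

1077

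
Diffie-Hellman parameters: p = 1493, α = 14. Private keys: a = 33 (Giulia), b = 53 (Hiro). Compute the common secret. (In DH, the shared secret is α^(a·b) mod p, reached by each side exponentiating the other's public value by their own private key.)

Giulia sends A = α^a mod p = 14^33 mod 1493.
14^1 ≡ 14 (mod 1493)
14^2 = (14^1)^2 ≡ 14^2 = 196 ≡ 196 (mod 1493)
14^4 = (14^2)^2 ≡ 196^2 = 38416 ≡ 1091 (mod 1493)
14^8 = (14^4)^2 ≡ 1091^2 = 1190281 ≡ 360 (mod 1493)
14^16 = (14^8)^2 ≡ 360^2 = 129600 ≡ 1202 (mod 1493)
14^32 = (14^16)^2 ≡ 1202^2 = 1444804 ≡ 1073 (mod 1493)
14^33 = 14^32 · 14^1 ≡ 1073 · 14 ≡ 92 (mod 1493).
So A = 92. Hiro then computes K = A^b mod p = 92^53 mod 1493.
92^1 ≡ 92 (mod 1493)
92^2 = (92^1)^2 ≡ 92^2 = 8464 ≡ 999 (mod 1493)
92^4 = (92^2)^2 ≡ 999^2 = 998001 ≡ 677 (mod 1493)
92^8 = (92^4)^2 ≡ 677^2 = 458329 ≡ 1471 (mod 1493)
92^16 = (92^8)^2 ≡ 1471^2 = 2163841 ≡ 484 (mod 1493)
92^32 = (92^16)^2 ≡ 484^2 = 234256 ≡ 1348 (mod 1493)
92^53 = 92^32 · 92^16 · 92^4 · 92^1 ≡ 1348 · 484 · 677 · 92 ≡ 812 (mod 1493).

812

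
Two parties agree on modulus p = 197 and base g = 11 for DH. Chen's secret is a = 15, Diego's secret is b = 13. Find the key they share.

18

Diego sends B = g^b mod p = 11^13 mod 197.
11^1 ≡ 11 (mod 197)
11^2 = (11^1)^2 ≡ 11^2 = 121 ≡ 121 (mod 197)
11^4 = (11^2)^2 ≡ 121^2 = 14641 ≡ 63 (mod 197)
11^8 = (11^4)^2 ≡ 63^2 = 3969 ≡ 29 (mod 197)
11^13 = 11^8 · 11^4 · 11^1 ≡ 29 · 63 · 11 ≡ 3 (mod 197).
So B = 3. Chen then computes K = B^a mod p = 3^15 mod 197.
3^1 ≡ 3 (mod 197)
3^2 = (3^1)^2 ≡ 3^2 = 9 ≡ 9 (mod 197)
3^4 = (3^2)^2 ≡ 9^2 = 81 ≡ 81 (mod 197)
3^8 = (3^4)^2 ≡ 81^2 = 6561 ≡ 60 (mod 197)
3^15 = 3^8 · 3^4 · 3^2 · 3^1 ≡ 60 · 81 · 9 · 3 ≡ 18 (mod 197).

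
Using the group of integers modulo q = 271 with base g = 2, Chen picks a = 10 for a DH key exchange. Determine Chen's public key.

211

Public value = 2^10 mod 271.
2^1 ≡ 2 (mod 271)
2^2 = (2^1)^2 ≡ 2^2 = 4 ≡ 4 (mod 271)
2^4 = (2^2)^2 ≡ 4^2 = 16 ≡ 16 (mod 271)
2^8 = (2^4)^2 ≡ 16^2 = 256 ≡ 256 (mod 271)
2^10 = 2^8 · 2^2 ≡ 256 · 4 ≡ 211 (mod 271).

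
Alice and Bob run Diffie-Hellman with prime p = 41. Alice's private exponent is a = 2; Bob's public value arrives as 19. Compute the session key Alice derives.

Shared key K = 19^2 mod 41.
19^1 ≡ 19 (mod 41)
19^2 = (19^1)^2 ≡ 19^2 = 361 ≡ 33 (mod 41)

33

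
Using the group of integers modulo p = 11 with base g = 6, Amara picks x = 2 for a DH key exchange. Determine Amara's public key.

3

Public value = 6^2 (mod 11).
6^1 ≡ 6 (mod 11)
6^2 = (6^1)^2 ≡ 6^2 = 36 ≡ 3 (mod 11)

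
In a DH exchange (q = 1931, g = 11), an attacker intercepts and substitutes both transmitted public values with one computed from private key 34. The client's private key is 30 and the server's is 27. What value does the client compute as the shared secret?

773

The client receives an attacker's public value M = 11^34 mod 1931 instead of the honest one.
11^1 ≡ 11 (mod 1931)
11^2 = (11^1)^2 ≡ 11^2 = 121 ≡ 121 (mod 1931)
11^4 = (11^2)^2 ≡ 121^2 = 14641 ≡ 1124 (mod 1931)
11^8 = (11^4)^2 ≡ 1124^2 = 1263376 ≡ 502 (mod 1931)
11^16 = (11^8)^2 ≡ 502^2 = 252004 ≡ 974 (mod 1931)
11^32 = (11^16)^2 ≡ 974^2 = 948676 ≡ 555 (mod 1931)
11^34 = 11^32 · 11^2 ≡ 555 · 121 ≡ 1501 (mod 1931).
So M = 1501. The client computes K = M^30 mod 1931.
1501^1 ≡ 1501 (mod 1931)
1501^2 = (1501^1)^2 ≡ 1501^2 = 2253001 ≡ 1455 (mod 1931)
1501^4 = (1501^2)^2 ≡ 1455^2 = 2117025 ≡ 649 (mod 1931)
1501^8 = (1501^4)^2 ≡ 649^2 = 421201 ≡ 243 (mod 1931)
1501^16 = (1501^8)^2 ≡ 243^2 = 59049 ≡ 1119 (mod 1931)
1501^30 = 1501^16 · 1501^8 · 1501^4 · 1501^2 ≡ 1119 · 243 · 649 · 1455 ≡ 773 (mod 1931).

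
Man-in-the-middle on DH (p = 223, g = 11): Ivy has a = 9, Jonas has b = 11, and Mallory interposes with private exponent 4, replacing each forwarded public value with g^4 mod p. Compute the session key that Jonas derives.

Jonas receives Mallory's public value M = 11^4 mod 223 instead of the honest one.
11^1 ≡ 11 (mod 223)
11^2 = (11^1)^2 ≡ 11^2 = 121 ≡ 121 (mod 223)
11^4 = (11^2)^2 ≡ 121^2 = 14641 ≡ 146 (mod 223)
So M = 146. Jonas computes K = M^11 mod 223.
146^1 ≡ 146 (mod 223)
146^2 = (146^1)^2 ≡ 146^2 = 21316 ≡ 131 (mod 223)
146^4 = (146^2)^2 ≡ 131^2 = 17161 ≡ 213 (mod 223)
146^8 = (146^4)^2 ≡ 213^2 = 45369 ≡ 100 (mod 223)
146^11 = 146^8 · 146^2 · 146^1 ≡ 100 · 131 · 146 ≡ 152 (mod 223).

152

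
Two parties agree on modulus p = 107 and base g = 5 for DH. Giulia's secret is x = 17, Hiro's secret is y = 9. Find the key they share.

Giulia sends A = g^x mod p = 5^17 mod 107.
5^1 ≡ 5 (mod 107)
5^2 = (5^1)^2 ≡ 5^2 = 25 ≡ 25 (mod 107)
5^4 = (5^2)^2 ≡ 25^2 = 625 ≡ 90 (mod 107)
5^8 = (5^4)^2 ≡ 90^2 = 8100 ≡ 75 (mod 107)
5^16 = (5^8)^2 ≡ 75^2 = 5625 ≡ 61 (mod 107)
5^17 = 5^16 · 5^1 ≡ 61 · 5 ≡ 91 (mod 107).
So A = 91. Hiro then computes K = A^y mod p = 91^9 mod 107.
91^1 ≡ 91 (mod 107)
91^2 = (91^1)^2 ≡ 91^2 = 8281 ≡ 42 (mod 107)
91^4 = (91^2)^2 ≡ 42^2 = 1764 ≡ 52 (mod 107)
91^8 = (91^4)^2 ≡ 52^2 = 2704 ≡ 29 (mod 107)
91^9 = 91^8 · 91^1 ≡ 29 · 91 ≡ 71 (mod 107).

71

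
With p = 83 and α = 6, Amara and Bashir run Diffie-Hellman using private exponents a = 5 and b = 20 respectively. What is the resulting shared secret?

Amara sends A = α^a mod p = 6^5 mod 83.
6^1 ≡ 6 (mod 83)
6^2 = (6^1)^2 ≡ 6^2 = 36 ≡ 36 (mod 83)
6^4 = (6^2)^2 ≡ 36^2 = 1296 ≡ 51 (mod 83)
6^5 = 6^4 · 6^1 ≡ 51 · 6 ≡ 57 (mod 83).
So A = 57. Bashir then computes K = A^b mod p = 57^20 mod 83.
57^1 ≡ 57 (mod 83)
57^2 = (57^1)^2 ≡ 57^2 = 3249 ≡ 12 (mod 83)
57^4 = (57^2)^2 ≡ 12^2 = 144 ≡ 61 (mod 83)
57^8 = (57^4)^2 ≡ 61^2 = 3721 ≡ 69 (mod 83)
57^16 = (57^8)^2 ≡ 69^2 = 4761 ≡ 30 (mod 83)
57^20 = 57^16 · 57^4 ≡ 30 · 61 ≡ 4 (mod 83).

4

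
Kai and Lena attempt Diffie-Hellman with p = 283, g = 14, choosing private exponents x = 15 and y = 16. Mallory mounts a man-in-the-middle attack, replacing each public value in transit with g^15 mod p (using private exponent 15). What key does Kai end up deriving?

132

Kai receives Mallory's public value M = 14^15 mod 283 instead of the honest one.
14^1 ≡ 14 (mod 283)
14^2 = (14^1)^2 ≡ 14^2 = 196 ≡ 196 (mod 283)
14^4 = (14^2)^2 ≡ 196^2 = 38416 ≡ 211 (mod 283)
14^8 = (14^4)^2 ≡ 211^2 = 44521 ≡ 90 (mod 283)
14^15 = 14^8 · 14^4 · 14^2 · 14^1 ≡ 90 · 211 · 196 · 14 ≡ 53 (mod 283).
So M = 53. Kai computes K = M^15 mod 283.
53^1 ≡ 53 (mod 283)
53^2 = (53^1)^2 ≡ 53^2 = 2809 ≡ 262 (mod 283)
53^4 = (53^2)^2 ≡ 262^2 = 68644 ≡ 158 (mod 283)
53^8 = (53^4)^2 ≡ 158^2 = 24964 ≡ 60 (mod 283)
53^15 = 53^8 · 53^4 · 53^2 · 53^1 ≡ 60 · 158 · 262 · 53 ≡ 132 (mod 283).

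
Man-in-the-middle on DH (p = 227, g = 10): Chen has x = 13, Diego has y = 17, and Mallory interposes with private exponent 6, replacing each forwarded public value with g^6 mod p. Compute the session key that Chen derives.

Chen receives Mallory's public value M = 10^6 mod 227 instead of the honest one.
10^1 ≡ 10 (mod 227)
10^2 = (10^1)^2 ≡ 10^2 = 100 ≡ 100 (mod 227)
10^4 = (10^2)^2 ≡ 100^2 = 10000 ≡ 12 (mod 227)
10^6 = 10^4 · 10^2 ≡ 12 · 100 ≡ 65 (mod 227).
So M = 65. Chen computes K = M^13 mod 227.
65^1 ≡ 65 (mod 227)
65^2 = (65^1)^2 ≡ 65^2 = 4225 ≡ 139 (mod 227)
65^4 = (65^2)^2 ≡ 139^2 = 19321 ≡ 26 (mod 227)
65^8 = (65^4)^2 ≡ 26^2 = 676 ≡ 222 (mod 227)
65^13 = 65^8 · 65^4 · 65^1 ≡ 222 · 26 · 65 ≡ 176 (mod 227).

176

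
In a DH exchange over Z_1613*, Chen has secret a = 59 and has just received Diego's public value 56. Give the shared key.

1492

Shared key K = 56^59 mod 1613.
56^1 ≡ 56 (mod 1613)
56^2 = (56^1)^2 ≡ 56^2 = 3136 ≡ 1523 (mod 1613)
56^4 = (56^2)^2 ≡ 1523^2 = 2319529 ≡ 35 (mod 1613)
56^8 = (56^4)^2 ≡ 35^2 = 1225 ≡ 1225 (mod 1613)
56^16 = (56^8)^2 ≡ 1225^2 = 1500625 ≡ 535 (mod 1613)
56^32 = (56^16)^2 ≡ 535^2 = 286225 ≡ 724 (mod 1613)
56^59 = 56^32 · 56^16 · 56^8 · 56^2 · 56^1 ≡ 724 · 535 · 1225 · 1523 · 56 ≡ 1492 (mod 1613).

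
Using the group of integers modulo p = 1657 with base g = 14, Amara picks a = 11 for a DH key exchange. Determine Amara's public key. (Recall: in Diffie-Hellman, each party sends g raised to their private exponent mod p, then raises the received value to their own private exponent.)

1407

Public value = 14^11 (mod 1657).
14^1 ≡ 14 (mod 1657)
14^2 = (14^1)^2 ≡ 14^2 = 196 ≡ 196 (mod 1657)
14^4 = (14^2)^2 ≡ 196^2 = 38416 ≡ 305 (mod 1657)
14^8 = (14^4)^2 ≡ 305^2 = 93025 ≡ 233 (mod 1657)
14^11 = 14^8 · 14^2 · 14^1 ≡ 233 · 196 · 14 ≡ 1407 (mod 1657).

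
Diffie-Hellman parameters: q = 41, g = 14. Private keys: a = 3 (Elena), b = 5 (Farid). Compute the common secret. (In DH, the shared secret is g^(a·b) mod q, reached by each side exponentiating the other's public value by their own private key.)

3

Elena sends A = g^a mod q = 14^3 mod 41.
14^1 ≡ 14 (mod 41)
14^2 = (14^1)^2 ≡ 14^2 = 196 ≡ 32 (mod 41)
14^3 = 14^2 · 14^1 ≡ 32 · 14 ≡ 38 (mod 41).
So A = 38. Farid then computes K = A^b mod q = 38^5 mod 41.
38^1 ≡ 38 (mod 41)
38^2 = (38^1)^2 ≡ 38^2 = 1444 ≡ 9 (mod 41)
38^4 = (38^2)^2 ≡ 9^2 = 81 ≡ 40 (mod 41)
38^5 = 38^4 · 38^1 ≡ 40 · 38 ≡ 3 (mod 41).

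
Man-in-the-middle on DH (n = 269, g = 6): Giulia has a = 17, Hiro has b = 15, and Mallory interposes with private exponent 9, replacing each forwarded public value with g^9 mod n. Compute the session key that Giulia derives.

Giulia receives Mallory's public value M = 6^9 mod 269 instead of the honest one.
6^1 ≡ 6 (mod 269)
6^2 = (6^1)^2 ≡ 6^2 = 36 ≡ 36 (mod 269)
6^4 = (6^2)^2 ≡ 36^2 = 1296 ≡ 220 (mod 269)
6^8 = (6^4)^2 ≡ 220^2 = 48400 ≡ 249 (mod 269)
6^9 = 6^8 · 6^1 ≡ 249 · 6 ≡ 149 (mod 269).
So M = 149. Giulia computes K = M^17 mod 269.
149^1 ≡ 149 (mod 269)
149^2 = (149^1)^2 ≡ 149^2 = 22201 ≡ 143 (mod 269)
149^4 = (149^2)^2 ≡ 143^2 = 20449 ≡ 5 (mod 269)
149^8 = (149^4)^2 ≡ 5^2 = 25 ≡ 25 (mod 269)
149^16 = (149^8)^2 ≡ 25^2 = 625 ≡ 87 (mod 269)
149^17 = 149^16 · 149^1 ≡ 87 · 149 ≡ 51 (mod 269).

51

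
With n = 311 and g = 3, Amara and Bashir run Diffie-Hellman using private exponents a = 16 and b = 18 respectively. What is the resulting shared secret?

229

Amara sends A = g^a mod n = 3^16 mod 311.
3^1 ≡ 3 (mod 311)
3^2 = (3^1)^2 ≡ 3^2 = 9 ≡ 9 (mod 311)
3^4 = (3^2)^2 ≡ 9^2 = 81 ≡ 81 (mod 311)
3^8 = (3^4)^2 ≡ 81^2 = 6561 ≡ 30 (mod 311)
3^16 = (3^8)^2 ≡ 30^2 = 900 ≡ 278 (mod 311)
So A = 278. Bashir then computes K = A^b mod n = 278^18 mod 311.
278^1 ≡ 278 (mod 311)
278^2 = (278^1)^2 ≡ 278^2 = 77284 ≡ 156 (mod 311)
278^4 = (278^2)^2 ≡ 156^2 = 24336 ≡ 78 (mod 311)
278^8 = (278^4)^2 ≡ 78^2 = 6084 ≡ 175 (mod 311)
278^16 = (278^8)^2 ≡ 175^2 = 30625 ≡ 147 (mod 311)
278^18 = 278^16 · 278^2 ≡ 147 · 156 ≡ 229 (mod 311).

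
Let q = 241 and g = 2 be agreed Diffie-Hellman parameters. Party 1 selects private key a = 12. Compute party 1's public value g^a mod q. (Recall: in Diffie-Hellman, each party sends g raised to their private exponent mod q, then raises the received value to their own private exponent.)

Public value = 2^12 mod 241.
2^1 ≡ 2 (mod 241)
2^2 = (2^1)^2 ≡ 2^2 = 4 ≡ 4 (mod 241)
2^4 = (2^2)^2 ≡ 4^2 = 16 ≡ 16 (mod 241)
2^8 = (2^4)^2 ≡ 16^2 = 256 ≡ 15 (mod 241)
2^12 = 2^8 · 2^4 ≡ 15 · 16 ≡ 240 (mod 241).

240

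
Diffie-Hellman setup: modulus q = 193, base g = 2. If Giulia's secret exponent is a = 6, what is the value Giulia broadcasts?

64

Public value = 2^6 (mod 193).
2^1 ≡ 2 (mod 193)
2^2 = (2^1)^2 ≡ 2^2 = 4 ≡ 4 (mod 193)
2^4 = (2^2)^2 ≡ 4^2 = 16 ≡ 16 (mod 193)
2^6 = 2^4 · 2^2 ≡ 16 · 4 ≡ 64 (mod 193).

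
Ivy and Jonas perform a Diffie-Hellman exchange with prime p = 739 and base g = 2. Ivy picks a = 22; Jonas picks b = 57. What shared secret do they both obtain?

Jonas sends B = g^b mod p = 2^57 mod 739.
2^1 ≡ 2 (mod 739)
2^2 = (2^1)^2 ≡ 2^2 = 4 ≡ 4 (mod 739)
2^4 = (2^2)^2 ≡ 4^2 = 16 ≡ 16 (mod 739)
2^8 = (2^4)^2 ≡ 16^2 = 256 ≡ 256 (mod 739)
2^16 = (2^8)^2 ≡ 256^2 = 65536 ≡ 504 (mod 739)
2^32 = (2^16)^2 ≡ 504^2 = 254016 ≡ 539 (mod 739)
2^57 = 2^32 · 2^16 · 2^8 · 2^1 ≡ 539 · 504 · 256 · 2 ≡ 682 (mod 739).
So B = 682. Ivy then computes K = B^a mod p = 682^22 mod 739.
682^1 ≡ 682 (mod 739)
682^2 = (682^1)^2 ≡ 682^2 = 465124 ≡ 293 (mod 739)
682^4 = (682^2)^2 ≡ 293^2 = 85849 ≡ 125 (mod 739)
682^8 = (682^4)^2 ≡ 125^2 = 15625 ≡ 106 (mod 739)
682^16 = (682^8)^2 ≡ 106^2 = 11236 ≡ 151 (mod 739)
682^22 = 682^16 · 682^4 · 682^2 ≡ 151 · 125 · 293 ≡ 438 (mod 739).

438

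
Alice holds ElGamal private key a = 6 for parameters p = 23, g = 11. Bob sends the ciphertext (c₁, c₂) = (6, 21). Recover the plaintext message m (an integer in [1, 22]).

19

Shared mask s = c₁^a mod p = 6^6 mod 23.
6^1 ≡ 6 (mod 23)
6^2 = (6^1)^2 ≡ 6^2 = 36 ≡ 13 (mod 23)
6^4 = (6^2)^2 ≡ 13^2 = 169 ≡ 8 (mod 23)
6^6 = 6^4 · 6^2 ≡ 8 · 13 ≡ 12 (mod 23).
So s = 12; s⁻¹ ≡ 2 (mod 23).
m = c₂ · s⁻¹ mod 23 = 21 · 2 mod 23 = 19.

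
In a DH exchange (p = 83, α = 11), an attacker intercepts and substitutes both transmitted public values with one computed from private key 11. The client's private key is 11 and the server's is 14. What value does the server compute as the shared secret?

The server receives an attacker's public value M = 11^11 mod 83 instead of the honest one.
11^1 ≡ 11 (mod 83)
11^2 = (11^1)^2 ≡ 11^2 = 121 ≡ 38 (mod 83)
11^4 = (11^2)^2 ≡ 38^2 = 1444 ≡ 33 (mod 83)
11^8 = (11^4)^2 ≡ 33^2 = 1089 ≡ 10 (mod 83)
11^11 = 11^8 · 11^2 · 11^1 ≡ 10 · 38 · 11 ≡ 30 (mod 83).
So M = 30. The server computes K = M^14 mod 83.
30^1 ≡ 30 (mod 83)
30^2 = (30^1)^2 ≡ 30^2 = 900 ≡ 70 (mod 83)
30^4 = (30^2)^2 ≡ 70^2 = 4900 ≡ 3 (mod 83)
30^8 = (30^4)^2 ≡ 3^2 = 9 ≡ 9 (mod 83)
30^14 = 30^8 · 30^4 · 30^2 ≡ 9 · 3 · 70 ≡ 64 (mod 83).

64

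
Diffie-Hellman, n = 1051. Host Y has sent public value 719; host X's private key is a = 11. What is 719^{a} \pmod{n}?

1013

Shared key K = 719^11 mod 1051.
719^1 ≡ 719 (mod 1051)
719^2 = (719^1)^2 ≡ 719^2 = 516961 ≡ 920 (mod 1051)
719^4 = (719^2)^2 ≡ 920^2 = 846400 ≡ 345 (mod 1051)
719^8 = (719^4)^2 ≡ 345^2 = 119025 ≡ 262 (mod 1051)
719^11 = 719^8 · 719^2 · 719^1 ≡ 262 · 920 · 719 ≡ 1013 (mod 1051).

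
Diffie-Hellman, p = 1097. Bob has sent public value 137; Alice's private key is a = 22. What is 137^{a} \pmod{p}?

66

Shared key K = 137^22 mod 1097.
137^1 ≡ 137 (mod 1097)
137^2 = (137^1)^2 ≡ 137^2 = 18769 ≡ 120 (mod 1097)
137^4 = (137^2)^2 ≡ 120^2 = 14400 ≡ 139 (mod 1097)
137^8 = (137^4)^2 ≡ 139^2 = 19321 ≡ 672 (mod 1097)
137^16 = (137^8)^2 ≡ 672^2 = 451584 ≡ 717 (mod 1097)
137^22 = 137^16 · 137^4 · 137^2 ≡ 717 · 139 · 120 ≡ 66 (mod 1097).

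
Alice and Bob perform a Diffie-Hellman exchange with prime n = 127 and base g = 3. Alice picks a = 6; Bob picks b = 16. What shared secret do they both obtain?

Bob sends B = g^b mod n = 3^16 mod 127.
3^1 ≡ 3 (mod 127)
3^2 = (3^1)^2 ≡ 3^2 = 9 ≡ 9 (mod 127)
3^4 = (3^2)^2 ≡ 9^2 = 81 ≡ 81 (mod 127)
3^8 = (3^4)^2 ≡ 81^2 = 6561 ≡ 84 (mod 127)
3^16 = (3^8)^2 ≡ 84^2 = 7056 ≡ 71 (mod 127)
So B = 71. Alice then computes K = B^a mod n = 71^6 mod 127.
71^1 ≡ 71 (mod 127)
71^2 = (71^1)^2 ≡ 71^2 = 5041 ≡ 88 (mod 127)
71^4 = (71^2)^2 ≡ 88^2 = 7744 ≡ 124 (mod 127)
71^6 = 71^4 · 71^2 ≡ 124 · 88 ≡ 117 (mod 127).

117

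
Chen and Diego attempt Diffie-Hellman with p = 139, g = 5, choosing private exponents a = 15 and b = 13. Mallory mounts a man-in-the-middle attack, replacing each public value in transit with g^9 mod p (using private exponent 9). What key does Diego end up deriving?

Diego receives Mallory's public value M = 5^9 mod 139 instead of the honest one.
5^1 ≡ 5 (mod 139)
5^2 = (5^1)^2 ≡ 5^2 = 25 ≡ 25 (mod 139)
5^4 = (5^2)^2 ≡ 25^2 = 625 ≡ 69 (mod 139)
5^8 = (5^4)^2 ≡ 69^2 = 4761 ≡ 35 (mod 139)
5^9 = 5^8 · 5^1 ≡ 35 · 5 ≡ 36 (mod 139).
So M = 36. Diego computes K = M^13 mod 139.
36^1 ≡ 36 (mod 139)
36^2 = (36^1)^2 ≡ 36^2 = 1296 ≡ 45 (mod 139)
36^4 = (36^2)^2 ≡ 45^2 = 2025 ≡ 79 (mod 139)
36^8 = (36^4)^2 ≡ 79^2 = 6241 ≡ 125 (mod 139)
36^13 = 36^8 · 36^4 · 36^1 ≡ 125 · 79 · 36 ≡ 77 (mod 139).

77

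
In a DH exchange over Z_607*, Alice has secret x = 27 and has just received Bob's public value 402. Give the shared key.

348

Shared key K = 402^27 mod 607.
402^1 ≡ 402 (mod 607)
402^2 = (402^1)^2 ≡ 402^2 = 161604 ≡ 142 (mod 607)
402^4 = (402^2)^2 ≡ 142^2 = 20164 ≡ 133 (mod 607)
402^8 = (402^4)^2 ≡ 133^2 = 17689 ≡ 86 (mod 607)
402^16 = (402^8)^2 ≡ 86^2 = 7396 ≡ 112 (mod 607)
402^27 = 402^16 · 402^8 · 402^2 · 402^1 ≡ 112 · 86 · 142 · 402 ≡ 348 (mod 607).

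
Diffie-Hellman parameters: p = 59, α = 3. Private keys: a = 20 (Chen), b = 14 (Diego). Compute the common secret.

Diego sends B = α^b mod p = 3^14 mod 59.
3^1 ≡ 3 (mod 59)
3^2 = (3^1)^2 ≡ 3^2 = 9 ≡ 9 (mod 59)
3^4 = (3^2)^2 ≡ 9^2 = 81 ≡ 22 (mod 59)
3^8 = (3^4)^2 ≡ 22^2 = 484 ≡ 12 (mod 59)
3^14 = 3^8 · 3^4 · 3^2 ≡ 12 · 22 · 9 ≡ 16 (mod 59).
So B = 16. Chen then computes K = B^a mod p = 16^20 mod 59.
16^1 ≡ 16 (mod 59)
16^2 = (16^1)^2 ≡ 16^2 = 256 ≡ 20 (mod 59)
16^4 = (16^2)^2 ≡ 20^2 = 400 ≡ 46 (mod 59)
16^8 = (16^4)^2 ≡ 46^2 = 2116 ≡ 51 (mod 59)
16^16 = (16^8)^2 ≡ 51^2 = 2601 ≡ 5 (mod 59)
16^20 = 16^16 · 16^4 ≡ 5 · 46 ≡ 53 (mod 59).

53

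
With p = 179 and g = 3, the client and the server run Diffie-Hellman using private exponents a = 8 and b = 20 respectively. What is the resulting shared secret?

95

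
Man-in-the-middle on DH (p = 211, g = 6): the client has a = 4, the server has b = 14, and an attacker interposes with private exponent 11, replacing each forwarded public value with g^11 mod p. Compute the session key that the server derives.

The server receives an attacker's public value M = 6^11 mod 211 instead of the honest one.
6^1 ≡ 6 (mod 211)
6^2 = (6^1)^2 ≡ 6^2 = 36 ≡ 36 (mod 211)
6^4 = (6^2)^2 ≡ 36^2 = 1296 ≡ 30 (mod 211)
6^8 = (6^4)^2 ≡ 30^2 = 900 ≡ 56 (mod 211)
6^11 = 6^8 · 6^2 · 6^1 ≡ 56 · 36 · 6 ≡ 69 (mod 211).
So M = 69. The server computes K = M^14 mod 211.
69^1 ≡ 69 (mod 211)
69^2 = (69^1)^2 ≡ 69^2 = 4761 ≡ 119 (mod 211)
69^4 = (69^2)^2 ≡ 119^2 = 14161 ≡ 24 (mod 211)
69^8 = (69^4)^2 ≡ 24^2 = 576 ≡ 154 (mod 211)
69^14 = 69^8 · 69^4 · 69^2 ≡ 154 · 24 · 119 ≡ 100 (mod 211).

100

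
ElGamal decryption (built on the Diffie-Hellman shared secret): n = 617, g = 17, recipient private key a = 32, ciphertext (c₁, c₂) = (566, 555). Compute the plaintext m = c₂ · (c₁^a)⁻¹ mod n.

566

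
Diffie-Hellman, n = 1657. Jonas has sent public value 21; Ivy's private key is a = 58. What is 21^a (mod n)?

1610

Shared key K = 21^58 mod 1657.
21^1 ≡ 21 (mod 1657)
21^2 = (21^1)^2 ≡ 21^2 = 441 ≡ 441 (mod 1657)
21^4 = (21^2)^2 ≡ 441^2 = 194481 ≡ 612 (mod 1657)
21^8 = (21^4)^2 ≡ 612^2 = 374544 ≡ 62 (mod 1657)
21^16 = (21^8)^2 ≡ 62^2 = 3844 ≡ 530 (mod 1657)
21^32 = (21^16)^2 ≡ 530^2 = 280900 ≡ 867 (mod 1657)
21^58 = 21^32 · 21^16 · 21^8 · 21^2 ≡ 867 · 530 · 62 · 441 ≡ 1610 (mod 1657).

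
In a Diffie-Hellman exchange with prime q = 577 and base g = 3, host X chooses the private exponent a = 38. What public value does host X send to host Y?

Public value = 3^38 mod 577.
3^1 ≡ 3 (mod 577)
3^2 = (3^1)^2 ≡ 3^2 = 9 ≡ 9 (mod 577)
3^4 = (3^2)^2 ≡ 9^2 = 81 ≡ 81 (mod 577)
3^8 = (3^4)^2 ≡ 81^2 = 6561 ≡ 214 (mod 577)
3^16 = (3^8)^2 ≡ 214^2 = 45796 ≡ 213 (mod 577)
3^32 = (3^16)^2 ≡ 213^2 = 45369 ≡ 363 (mod 577)
3^38 = 3^32 · 3^4 · 3^2 ≡ 363 · 81 · 9 ≡ 361 (mod 577).

361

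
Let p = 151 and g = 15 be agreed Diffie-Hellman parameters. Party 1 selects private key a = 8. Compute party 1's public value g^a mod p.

Public value = 15^8 mod 151.
15^1 ≡ 15 (mod 151)
15^2 = (15^1)^2 ≡ 15^2 = 225 ≡ 74 (mod 151)
15^4 = (15^2)^2 ≡ 74^2 = 5476 ≡ 40 (mod 151)
15^8 = (15^4)^2 ≡ 40^2 = 1600 ≡ 90 (mod 151)

90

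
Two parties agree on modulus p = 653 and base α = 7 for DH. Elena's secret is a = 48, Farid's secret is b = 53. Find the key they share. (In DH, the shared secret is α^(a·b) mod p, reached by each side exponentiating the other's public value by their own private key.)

Farid sends B = α^b mod p = 7^53 mod 653.
7^1 ≡ 7 (mod 653)
7^2 = (7^1)^2 ≡ 7^2 = 49 ≡ 49 (mod 653)
7^4 = (7^2)^2 ≡ 49^2 = 2401 ≡ 442 (mod 653)
7^8 = (7^4)^2 ≡ 442^2 = 195364 ≡ 117 (mod 653)
7^16 = (7^8)^2 ≡ 117^2 = 13689 ≡ 629 (mod 653)
7^32 = (7^16)^2 ≡ 629^2 = 395641 ≡ 576 (mod 653)
7^53 = 7^32 · 7^16 · 7^4 · 7^1 ≡ 576 · 629 · 442 · 7 ≡ 44 (mod 653).
So B = 44. Elena then computes K = B^a mod p = 44^48 mod 653.
44^1 ≡ 44 (mod 653)
44^2 = (44^1)^2 ≡ 44^2 = 1936 ≡ 630 (mod 653)
44^4 = (44^2)^2 ≡ 630^2 = 396900 ≡ 529 (mod 653)
44^8 = (44^4)^2 ≡ 529^2 = 279841 ≡ 357 (mod 653)
44^16 = (44^8)^2 ≡ 357^2 = 127449 ≡ 114 (mod 653)
44^32 = (44^16)^2 ≡ 114^2 = 12996 ≡ 589 (mod 653)
44^48 = 44^32 · 44^16 ≡ 589 · 114 ≡ 540 (mod 653).

540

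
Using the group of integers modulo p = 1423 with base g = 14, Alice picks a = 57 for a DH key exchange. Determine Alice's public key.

1184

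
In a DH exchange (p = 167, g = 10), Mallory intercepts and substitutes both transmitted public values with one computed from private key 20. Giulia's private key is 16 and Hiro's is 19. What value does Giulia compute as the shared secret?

Giulia receives Mallory's public value M = 10^20 mod 167 instead of the honest one.
10^1 ≡ 10 (mod 167)
10^2 = (10^1)^2 ≡ 10^2 = 100 ≡ 100 (mod 167)
10^4 = (10^2)^2 ≡ 100^2 = 10000 ≡ 147 (mod 167)
10^8 = (10^4)^2 ≡ 147^2 = 21609 ≡ 66 (mod 167)
10^16 = (10^8)^2 ≡ 66^2 = 4356 ≡ 14 (mod 167)
10^20 = 10^16 · 10^4 ≡ 14 · 147 ≡ 54 (mod 167).
So M = 54. Giulia computes K = M^16 mod 167.
54^1 ≡ 54 (mod 167)
54^2 = (54^1)^2 ≡ 54^2 = 2916 ≡ 77 (mod 167)
54^4 = (54^2)^2 ≡ 77^2 = 5929 ≡ 84 (mod 167)
54^8 = (54^4)^2 ≡ 84^2 = 7056 ≡ 42 (mod 167)
54^16 = (54^8)^2 ≡ 42^2 = 1764 ≡ 94 (mod 167)

94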